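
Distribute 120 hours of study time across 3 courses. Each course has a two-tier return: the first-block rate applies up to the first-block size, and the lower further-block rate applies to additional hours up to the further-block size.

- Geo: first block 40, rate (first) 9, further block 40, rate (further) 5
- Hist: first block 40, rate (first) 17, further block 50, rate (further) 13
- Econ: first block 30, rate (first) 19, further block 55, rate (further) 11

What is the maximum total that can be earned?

1900

Treat each block as its own option and order by rate: Econ/first 19 > Hist/first 17 > Hist/second 13 > Econ/second 11 > Geo/first 9 > Geo/second 5.
Fill Econ first block (30 at 19) → 90 left.
Hist first at 17: fill all 40 → 50 left.
Hist/second (13): +50 → 0 left.
Total = 19×30 + 17×40 + 13×50 = 1900.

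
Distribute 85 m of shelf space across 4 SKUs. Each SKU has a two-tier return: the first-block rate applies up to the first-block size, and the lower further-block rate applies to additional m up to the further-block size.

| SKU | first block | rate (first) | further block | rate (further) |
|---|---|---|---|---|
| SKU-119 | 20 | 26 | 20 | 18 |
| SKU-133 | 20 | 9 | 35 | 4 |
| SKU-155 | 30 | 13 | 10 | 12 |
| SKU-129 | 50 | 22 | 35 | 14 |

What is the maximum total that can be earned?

1890

Order all 8 blocks by rate: SKU-119/T1 26 > SKU-129/T1 22 > SKU-119/T2 18 > SKU-129/T2 14 > SKU-155/T1 13 > SKU-155/T2 12 > SKU-133/T1 9 > SKU-133/T2 4.
SKU-119/T1 (26): +20 → 65 left.
SKU-129 T1 at 22: fill all 50 → 15 left.
SKU-119/T2: +15 of 20 at 18; pool empty.
Total = 26×20 + 22×50 + 18×15 = 1890.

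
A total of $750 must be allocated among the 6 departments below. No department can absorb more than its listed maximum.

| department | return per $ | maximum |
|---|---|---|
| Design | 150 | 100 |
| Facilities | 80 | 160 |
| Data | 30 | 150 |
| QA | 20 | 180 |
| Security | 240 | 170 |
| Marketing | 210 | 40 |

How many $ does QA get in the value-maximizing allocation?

Highest return per $ first: Security 240 > Marketing 210 > Design 150 > Facilities 80 > Data 30 > QA 20.
Give Security 170 to hit its cap of 170 → 580 left.
Marketing takes 40 to reach its cap of 40 → 540 left.
Design takes 100 to reach its cap of 100 → 440 left.
Facilities takes 160 to reach its cap of 160 → 280 left.
Data: +150 to 150 (cap) → 130 left.
QA has room for 180 but only 130 remain, so it gets 130.

130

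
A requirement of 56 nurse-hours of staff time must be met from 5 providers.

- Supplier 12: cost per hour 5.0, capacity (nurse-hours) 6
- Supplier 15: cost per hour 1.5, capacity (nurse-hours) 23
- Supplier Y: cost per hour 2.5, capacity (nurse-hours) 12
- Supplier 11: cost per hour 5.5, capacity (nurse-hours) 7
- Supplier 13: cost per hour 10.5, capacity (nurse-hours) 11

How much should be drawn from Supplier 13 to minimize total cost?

8

Cheapest first:
Take 23 from Supplier 15 at 1.5 ; need 33 more.
Supplier Y (2.5): use full 12 ; 21 nurse-hours to go.
Supplier 12 at 5.0: take all 6 nurse-hours ; 15 still needed.
Take 7 from Supplier 11 at 5.5 ; need 8 more.
Supplier 13 (10.5): take the remaining 8 ; done.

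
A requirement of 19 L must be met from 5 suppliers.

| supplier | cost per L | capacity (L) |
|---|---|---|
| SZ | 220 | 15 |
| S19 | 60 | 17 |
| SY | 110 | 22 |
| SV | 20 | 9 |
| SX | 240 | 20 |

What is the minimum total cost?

780

Use suppliers in increasing cost order.
Take 9 from SV at 20 — need 10 more.
Take 10 from S19 at 60 to finish.
SY, SZ, SX: unused.
Cost = 9×20 + 10×60 = 780.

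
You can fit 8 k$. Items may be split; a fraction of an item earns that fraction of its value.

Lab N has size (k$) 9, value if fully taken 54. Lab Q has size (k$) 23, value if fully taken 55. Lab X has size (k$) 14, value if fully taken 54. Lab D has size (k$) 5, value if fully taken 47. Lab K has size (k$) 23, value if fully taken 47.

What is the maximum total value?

Best value per unit of size first: Lab D 47/5≈9.4, Lab N 54/9≈6, Lab X 54/14≈3.86, Lab Q 55/23≈2.39, Lab K 47/23≈2.04.
Lab D: take in full, 5 k$ for value 47 — 3 left.
3 k$ left: a 3/9 share of Lab N gives 54×3/9 = 18.
Total value = 65.

65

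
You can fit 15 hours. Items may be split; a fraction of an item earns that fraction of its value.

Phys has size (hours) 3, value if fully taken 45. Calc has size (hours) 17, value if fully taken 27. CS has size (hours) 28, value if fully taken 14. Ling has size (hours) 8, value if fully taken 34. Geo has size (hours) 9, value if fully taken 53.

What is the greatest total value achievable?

Rank by value-to-size ratio: Phys 45/3≈15, Geo 53/9≈5.89, Ling 34/8≈4.25, Calc 27/17≈1.59, CS 14/28≈0.5.
Phys: take in full, 3 hours for value 45 → 12 left.
Take all of Geo (9 hours, value 53) → 3 hours left.
Fill the last 3 hours with part of Ling: 3/8 of it earns 12.75.
Total value = 110.75.

110.75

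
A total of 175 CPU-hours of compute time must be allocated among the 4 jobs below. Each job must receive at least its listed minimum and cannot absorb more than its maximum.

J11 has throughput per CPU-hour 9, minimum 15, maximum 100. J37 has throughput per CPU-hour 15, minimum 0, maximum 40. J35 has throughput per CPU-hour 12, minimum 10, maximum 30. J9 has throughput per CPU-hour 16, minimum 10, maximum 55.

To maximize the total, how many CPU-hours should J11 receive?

50

Meeting every minimum uses 15+0+10+10 = 35 CPU-hours, leaving 140.
Highest throughput per CPU-hour first: J9 16 > J37 15 > J35 12 > J11 9.
J9 takes 45 more to reach its cap of 55 — 95 left.
J37: +40 to 40 (cap) — 55 left.
J35 takes 20 more to reach its cap of 30 — 35 left.
J11 has room for 85 more but only 35 remain, so it gets 50.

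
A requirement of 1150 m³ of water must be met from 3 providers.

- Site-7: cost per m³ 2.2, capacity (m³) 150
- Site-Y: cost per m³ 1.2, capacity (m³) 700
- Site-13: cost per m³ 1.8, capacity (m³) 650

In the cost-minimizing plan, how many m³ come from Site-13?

450

Use providers in increasing cost order.
Site-Y at 1.2: take all 700 m³ — 450 still needed.
Take 450 from Site-13 at 1.8 to finish.
Site-7: unused.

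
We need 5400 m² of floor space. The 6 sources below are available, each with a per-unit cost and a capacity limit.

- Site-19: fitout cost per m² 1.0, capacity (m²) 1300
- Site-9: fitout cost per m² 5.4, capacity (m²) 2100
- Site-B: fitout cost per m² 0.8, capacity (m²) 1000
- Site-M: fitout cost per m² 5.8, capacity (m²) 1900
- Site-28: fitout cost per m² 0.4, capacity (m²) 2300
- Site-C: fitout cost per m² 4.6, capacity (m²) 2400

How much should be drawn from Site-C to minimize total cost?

800

Fill from the cheapest source first.
Site-28 (0.4): use full 2300 — 3100 m² to go.
Take 1000 from Site-B at 0.8 — need 2100 more.
Take 1300 from Site-19 at 1.0 — need 800 more.
Take 800 from Site-C at 4.6 to finish.
Site-9, Site-M: unused.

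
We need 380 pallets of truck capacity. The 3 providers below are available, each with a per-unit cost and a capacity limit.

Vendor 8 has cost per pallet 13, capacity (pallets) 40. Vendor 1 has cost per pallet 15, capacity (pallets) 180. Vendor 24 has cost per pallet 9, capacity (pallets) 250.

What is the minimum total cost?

4120

Use providers in increasing cost order.
Take 250 from Vendor 24 at 9 → need 130 more.
Vendor 8 at 13: take all 40 pallets → 90 still needed.
Take 90 from Vendor 1 at 15 to finish.
Cost = 250×9 + 40×13 + 90×15 = 4120.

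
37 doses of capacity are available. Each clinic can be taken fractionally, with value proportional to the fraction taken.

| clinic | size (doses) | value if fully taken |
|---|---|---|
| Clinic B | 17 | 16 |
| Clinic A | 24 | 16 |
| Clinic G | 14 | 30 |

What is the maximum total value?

50

Rank by value-to-size ratio: Clinic G 30/14≈2.14, Clinic B 16/17≈0.941, Clinic A 16/24≈0.667.
All 14 doses of Clinic G fit (value 30) ; 23 remain.
Clinic B: take in full, 17 doses for value 16 ; 6 left.
Only 6 doses remain; take 6/24 of Clinic A for value 16×6/24 = 4.
Total value = 50.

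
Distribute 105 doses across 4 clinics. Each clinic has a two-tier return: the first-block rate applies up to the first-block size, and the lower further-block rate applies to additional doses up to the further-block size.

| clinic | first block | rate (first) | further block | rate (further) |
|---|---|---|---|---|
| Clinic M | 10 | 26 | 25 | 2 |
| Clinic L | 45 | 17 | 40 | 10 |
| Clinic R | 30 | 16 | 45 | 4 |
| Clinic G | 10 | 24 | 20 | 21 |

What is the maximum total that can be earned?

2005

Rank every tier by rate: Clinic M/first 26 > Clinic G/first 24 > Clinic G/second 21 > Clinic L/first 17 > Clinic R/first 16 > Clinic L/second 10 > Clinic R/second 4 > Clinic M/second 2.
Clinic M first at 26: fill all 10 — 95 left.
Clinic G/first (24): +10 — 85 left.
Clinic G/second (21): +20 — 65 left.
Clinic L first at 17: fill all 45 — 20 left.
20 remain; put them into Clinic R first at 16.
Total = 26×10 + 24×10 + 21×20 + 17×45 + 16×20 = 2005.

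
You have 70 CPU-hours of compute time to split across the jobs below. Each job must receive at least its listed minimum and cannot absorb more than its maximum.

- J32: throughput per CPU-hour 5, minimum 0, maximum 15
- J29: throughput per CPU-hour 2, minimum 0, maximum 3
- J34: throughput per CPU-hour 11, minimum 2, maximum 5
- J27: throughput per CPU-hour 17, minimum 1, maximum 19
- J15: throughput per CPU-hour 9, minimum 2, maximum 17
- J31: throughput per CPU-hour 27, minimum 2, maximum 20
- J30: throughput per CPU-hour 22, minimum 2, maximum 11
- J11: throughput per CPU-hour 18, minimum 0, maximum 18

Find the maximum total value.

Meeting every minimum uses 0+0+2+1+2+2+2+0 = 9 CPU-hours, leaving 61.
Order the jobs by throughput per CPU-hour: J31 27 > J30 22 > J11 18 > J27 17 > J34 11 > J15 9 > J32 5 > J29 2.
J31 takes 18 more to reach its cap of 20 ; 43 left.
J30: +9 to 11 (cap) ; 34 left.
Give J11 18 more to hit its cap of 18 ; 16 left.
J27 has room for 18 more but only 16 remain, so it gets 17.
Total = 11×2 + 17×17 + 9×2 + 27×20 + 22×11 + 18×18 = 1435.

1435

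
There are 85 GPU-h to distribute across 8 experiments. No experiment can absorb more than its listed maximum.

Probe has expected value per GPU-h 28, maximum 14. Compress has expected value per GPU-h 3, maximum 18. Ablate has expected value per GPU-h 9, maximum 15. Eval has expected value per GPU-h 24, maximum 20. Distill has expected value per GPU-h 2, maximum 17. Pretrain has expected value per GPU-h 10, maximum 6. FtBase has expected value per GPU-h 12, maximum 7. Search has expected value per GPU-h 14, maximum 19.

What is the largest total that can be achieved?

Highest expected value per GPU-h first: Probe 28 > Eval 24 > Search 14 > FtBase 12 > Pretrain 10 > Ablate 9 > Compress 3 > Distill 2.
Probe takes 14 to reach its cap of 14 — 71 left.
Give Eval 20 to hit its cap of 20 — 51 left.
Give Search 19 to hit its cap of 19 — 32 left.
FtBase: +7 to 7 (cap) — 25 left.
Pretrain takes 6 to reach its cap of 6 — 19 left.
Ablate: +15 to 15 (cap) — 4 left.
Compress has room for 18 but only 4 remain, so it gets 4.
Total = 28×14 + 3×4 + 9×15 + 24×20 + 10×6 + 12×7 + 14×19 = 1429.

1429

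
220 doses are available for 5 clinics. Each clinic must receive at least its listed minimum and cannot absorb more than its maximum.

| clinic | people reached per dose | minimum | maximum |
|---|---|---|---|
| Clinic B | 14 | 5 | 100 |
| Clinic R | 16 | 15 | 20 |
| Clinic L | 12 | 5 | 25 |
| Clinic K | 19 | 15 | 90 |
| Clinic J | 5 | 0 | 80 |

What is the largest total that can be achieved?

Meeting every minimum uses 5+15+5+15+0 = 40 doses, leaving 180.
Rank by people reached per dose: Clinic K 19 > Clinic R 16 > Clinic B 14 > Clinic L 12 > Clinic J 5.
Give Clinic K 75 more to hit its cap of 90 → 105 left.
Clinic R takes 5 more to reach its cap of 20 → 100 left.
Clinic B takes 95 more to reach its cap of 100 → 5 left.
Clinic L has room for 20 more but only 5 remain, so it gets 10.
Total = 14×100 + 16×20 + 12×10 + 19×90 = 3550.

3550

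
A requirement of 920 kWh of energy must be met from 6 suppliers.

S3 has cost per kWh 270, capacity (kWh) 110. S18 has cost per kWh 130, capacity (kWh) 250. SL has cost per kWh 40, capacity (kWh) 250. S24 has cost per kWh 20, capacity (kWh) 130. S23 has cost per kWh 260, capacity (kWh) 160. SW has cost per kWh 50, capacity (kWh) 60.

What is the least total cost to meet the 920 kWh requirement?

108600

Use suppliers in increasing cost order.
Take 130 from S24 at 20 → need 790 more.
Take 250 from SL at 40 → need 540 more.
SW (50): use full 60 → 480 kWh to go.
Take 250 from S18 at 130 → need 230 more.
S23 at 260: take all 160 kWh → 70 still needed.
S3 at 270: take 70 of its 110 → requirement met.
Cost = 130×20 + 250×40 + 60×50 + 250×130 + 160×260 + 70×270 = 108600.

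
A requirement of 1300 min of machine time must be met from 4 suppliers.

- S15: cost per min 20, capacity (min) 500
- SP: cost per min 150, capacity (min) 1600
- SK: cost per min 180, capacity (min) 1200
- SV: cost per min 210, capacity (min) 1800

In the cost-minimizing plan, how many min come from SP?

800

Use suppliers in increasing cost order.
S15 at 20: take all 500 min — 800 still needed.
SP at 150: take 800 of its 1600 — requirement met.
SK, SV: unused.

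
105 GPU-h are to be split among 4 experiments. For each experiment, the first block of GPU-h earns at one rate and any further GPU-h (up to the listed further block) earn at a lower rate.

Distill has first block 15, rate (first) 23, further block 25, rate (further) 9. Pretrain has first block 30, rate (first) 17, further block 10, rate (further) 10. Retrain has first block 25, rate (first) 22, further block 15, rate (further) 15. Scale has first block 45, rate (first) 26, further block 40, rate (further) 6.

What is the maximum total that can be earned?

2405

Order all 8 blocks by rate: Scale/first 26 > Distill/first 23 > Retrain/first 22 > Pretrain/first 17 > Retrain/second 15 > Pretrain/second 10 > Distill/second 9 > Scale/second 6.
Scale/first (26): +45 → 60 left.
Fill Distill first block (15 at 23) → 45 left.
Retrain first at 22: fill all 25 → 20 left.
20 remain; put them into Pretrain first at 17.
Total = 26×45 + 23×15 + 22×25 + 17×20 = 2405.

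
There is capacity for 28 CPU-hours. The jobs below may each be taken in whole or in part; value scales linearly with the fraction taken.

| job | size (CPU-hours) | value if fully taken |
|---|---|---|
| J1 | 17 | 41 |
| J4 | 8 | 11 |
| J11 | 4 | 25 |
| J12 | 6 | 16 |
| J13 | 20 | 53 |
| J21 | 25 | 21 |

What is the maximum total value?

88.7

Best value per unit of size first: J11 25/4≈6.25, J12 16/6≈2.67, J13 53/20≈2.65, J1 41/17≈2.41, J4 11/8≈1.38, J21 21/25≈0.84.
J11: take in full, 4 CPU-hours for value 25 — 24 left.
All 6 CPU-hours of J12 fit (value 16) — 18 remain.
18 CPU-hours left: a 18/20 share of J13 gives 53×18/20 = 47.7.
Total value = 88.7.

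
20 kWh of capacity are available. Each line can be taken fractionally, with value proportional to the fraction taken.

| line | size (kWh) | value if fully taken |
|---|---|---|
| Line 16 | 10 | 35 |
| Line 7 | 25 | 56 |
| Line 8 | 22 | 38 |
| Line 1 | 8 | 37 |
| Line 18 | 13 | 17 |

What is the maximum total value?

76.48

Sort by value density: Line 1 37/8≈4.62, Line 16 35/10≈3.5, Line 7 56/25≈2.24, Line 8 38/22≈1.73, Line 18 17/13≈1.31.
All 8 kWh of Line 1 fit (value 37) → 12 remain.
All 10 kWh of Line 16 fit (value 35) → 2 remain.
2 kWh left: a 2/25 share of Line 7 gives 56×2/25 = 4.48.
Total value = 76.48.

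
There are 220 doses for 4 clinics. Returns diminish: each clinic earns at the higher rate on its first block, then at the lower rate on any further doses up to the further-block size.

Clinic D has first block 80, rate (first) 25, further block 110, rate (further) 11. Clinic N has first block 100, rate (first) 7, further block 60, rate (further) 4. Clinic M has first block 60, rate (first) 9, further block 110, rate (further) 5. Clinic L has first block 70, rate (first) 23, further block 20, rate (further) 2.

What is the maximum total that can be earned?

4380

Rank every tier by rate: Clinic D/tier1 25 > Clinic L/tier1 23 > Clinic D/tier2 11 > Clinic M/tier1 9 > Clinic N/tier1 7 > Clinic M/tier2 5 > Clinic N/tier2 4 > Clinic L/tier2 2.
Clinic D/tier1 (25): +80 → 140 left.
Clinic L tier1 at 23: fill all 70 → 70 left.
Clinic D/tier2: +70 of 110 at 11; pool empty.
Total = 25×80 + 23×70 + 11×70 = 4380.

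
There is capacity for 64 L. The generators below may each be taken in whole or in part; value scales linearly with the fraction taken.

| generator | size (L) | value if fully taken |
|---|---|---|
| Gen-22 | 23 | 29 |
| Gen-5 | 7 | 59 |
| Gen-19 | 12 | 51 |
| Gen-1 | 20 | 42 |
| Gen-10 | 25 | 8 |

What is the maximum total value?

181.64

Sort by value density: Gen-5 59/7≈8.43, Gen-19 51/12≈4.25, Gen-1 42/20≈2.1, Gen-22 29/23≈1.26, Gen-10 8/25≈0.32.
Take all of Gen-5 (7 L, value 59) → 57 L left.
Gen-19: take in full, 12 L for value 51 → 45 left.
Take all of Gen-1 (20 L, value 42) → 25 L left.
Take all of Gen-22 (23 L, value 29) → 2 L left.
2 L left: a 2/25 share of Gen-10 gives 8×2/25 = 0.64.
Total value = 181.64.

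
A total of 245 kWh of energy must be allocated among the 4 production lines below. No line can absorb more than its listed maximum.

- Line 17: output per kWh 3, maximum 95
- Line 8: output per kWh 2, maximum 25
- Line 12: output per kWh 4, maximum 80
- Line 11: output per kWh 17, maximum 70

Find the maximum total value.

Rank by output per kWh: Line 11 17 > Line 12 4 > Line 17 3 > Line 8 2.
Line 11 takes 70 to reach its cap of 70 — 175 left.
Line 12: +80 to 80 (cap) — 95 left.
Give Line 17 95 to hit its cap of 95 — 0 left.
Total = 3×95 + 4×80 + 17×70 = 1795.

1795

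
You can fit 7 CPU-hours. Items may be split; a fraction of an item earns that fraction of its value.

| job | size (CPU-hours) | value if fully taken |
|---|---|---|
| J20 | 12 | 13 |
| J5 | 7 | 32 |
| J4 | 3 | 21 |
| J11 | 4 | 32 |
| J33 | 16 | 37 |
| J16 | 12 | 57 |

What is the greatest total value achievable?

Sort by value density: J11 32/4≈8, J4 21/3≈7, J16 57/12≈4.75, J5 32/7≈4.57, J33 37/16≈2.31, J20 13/12≈1.08.
J11: take in full, 4 CPU-hours for value 32 → 3 left.
Take all of J4 (3 CPU-hours, value 21) → 0 CPU-hours left.
Total value = 53.

53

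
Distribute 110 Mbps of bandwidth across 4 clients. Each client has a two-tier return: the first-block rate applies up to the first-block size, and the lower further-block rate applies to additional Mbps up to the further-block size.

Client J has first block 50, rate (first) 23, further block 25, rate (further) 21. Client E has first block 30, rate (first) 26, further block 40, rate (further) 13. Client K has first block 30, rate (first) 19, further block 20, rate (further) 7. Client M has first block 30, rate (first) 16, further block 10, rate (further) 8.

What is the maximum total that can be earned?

2550

Rank every tier by rate: Client E/T1 26 > Client J/T1 23 > Client J/T2 21 > Client K/T1 19 > Client M/T1 16 > Client E/T2 13 > Client M/T2 8 > Client K/T2 7.
Client E/T1 (26): +30 — 80 left.
Client J/T1 (23): +50 — 30 left.
Client J T2 at 21: fill all 25 — 5 left.
Client K T1 at 19: only 5 left, fill 5.
Total = 26×30 + 23×50 + 21×25 + 19×5 = 2550.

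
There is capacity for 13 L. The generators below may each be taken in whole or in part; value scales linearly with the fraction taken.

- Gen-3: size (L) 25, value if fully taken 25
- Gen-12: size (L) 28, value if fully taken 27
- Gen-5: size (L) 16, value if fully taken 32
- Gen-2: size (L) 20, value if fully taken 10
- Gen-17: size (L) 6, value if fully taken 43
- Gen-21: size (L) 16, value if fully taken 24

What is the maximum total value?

57

Rank by value-to-size ratio: Gen-17 43/6≈7.17, Gen-5 32/16≈2, Gen-21 24/16≈1.5, Gen-3 25/25≈1, Gen-12 27/28≈0.964, Gen-2 10/20≈0.5.
All 6 L of Gen-17 fit (value 43) ; 7 remain.
7 L left: a 7/16 share of Gen-5 gives 32×7/16 = 14.
Total value = 57.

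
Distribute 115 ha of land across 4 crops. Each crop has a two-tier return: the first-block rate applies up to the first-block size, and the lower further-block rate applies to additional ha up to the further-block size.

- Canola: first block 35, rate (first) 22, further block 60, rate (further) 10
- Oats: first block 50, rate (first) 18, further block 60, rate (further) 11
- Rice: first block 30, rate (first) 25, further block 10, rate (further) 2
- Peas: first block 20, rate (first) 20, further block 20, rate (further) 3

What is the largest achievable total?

Rank every tier by rate: Rice/T1 25 > Canola/T1 22 > Peas/T1 20 > Oats/T1 18 > Oats/T2 11 > Canola/T2 10 > Peas/T2 3 > Rice/T2 2.
Rice/T1 (25): +30 → 85 left.
Canola T1 at 22: fill all 35 → 50 left.
Fill Peas T1 block (20 at 20) → 30 left.
Oats/T1: +30 of 50 at 18; pool empty.
Total = 25×30 + 22×35 + 20×20 + 18×30 = 2460.

2460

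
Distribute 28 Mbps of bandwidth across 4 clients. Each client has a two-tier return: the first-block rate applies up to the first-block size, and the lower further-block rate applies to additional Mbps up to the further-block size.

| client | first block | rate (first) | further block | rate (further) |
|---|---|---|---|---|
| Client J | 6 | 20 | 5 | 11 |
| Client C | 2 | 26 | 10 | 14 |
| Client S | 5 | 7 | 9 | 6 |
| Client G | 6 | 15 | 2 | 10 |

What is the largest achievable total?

Rank every tier by rate: Client C/T1 26 > Client J/T1 20 > Client G/T1 15 > Client C/T2 14 > Client J/T2 11 > Client G/T2 10 > Client S/T1 7 > Client S/T2 6.
Fill Client C T1 block (2 at 26) → 26 left.
Client J/T1 (20): +6 → 20 left.
Client G T1 at 15: fill all 6 → 14 left.
Client C T2 at 14: fill all 10 → 4 left.
4 remain; put them into Client J T2 at 11.
Total = 26×2 + 20×6 + 15×6 + 14×10 + 11×4 = 446.

446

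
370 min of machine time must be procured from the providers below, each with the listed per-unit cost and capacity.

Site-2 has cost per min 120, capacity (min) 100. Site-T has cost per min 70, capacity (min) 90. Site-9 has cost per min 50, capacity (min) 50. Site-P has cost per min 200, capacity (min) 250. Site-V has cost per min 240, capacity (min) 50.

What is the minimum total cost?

Fill from the cheapest provider first.
Site-9 at 50: take all 50 min ; 320 still needed.
Site-T (70): use full 90 ; 230 min to go.
Site-2 (120): use full 100 ; 130 min to go.
Site-P at 200: take 130 of its 250 ; requirement met.
Site-V: unused.
Cost = 50×50 + 90×70 + 100×120 + 130×200 = 46800.

46800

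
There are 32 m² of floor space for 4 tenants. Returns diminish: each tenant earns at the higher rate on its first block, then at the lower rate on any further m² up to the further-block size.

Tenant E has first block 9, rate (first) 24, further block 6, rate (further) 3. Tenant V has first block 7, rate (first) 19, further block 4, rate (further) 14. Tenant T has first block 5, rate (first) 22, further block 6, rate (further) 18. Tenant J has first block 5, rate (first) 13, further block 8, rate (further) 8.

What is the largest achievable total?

636

Order all 8 blocks by rate: Tenant E/T1 24 > Tenant T/T1 22 > Tenant V/T1 19 > Tenant T/T2 18 > Tenant V/T2 14 > Tenant J/T1 13 > Tenant J/T2 8 > Tenant E/T2 3.
Tenant E/T1 (24): +9 ; 23 left.
Fill Tenant T T1 block (5 at 22) ; 18 left.
Tenant V T1 at 19: fill all 7 ; 11 left.
Fill Tenant T T2 block (6 at 18) ; 5 left.
Fill Tenant V T2 block (4 at 14) ; 1 left.
Tenant J T1 at 13: only 1 left, fill 1.
Total = 24×9 + 22×5 + 19×7 + 18×6 + 14×4 + 13×1 = 636.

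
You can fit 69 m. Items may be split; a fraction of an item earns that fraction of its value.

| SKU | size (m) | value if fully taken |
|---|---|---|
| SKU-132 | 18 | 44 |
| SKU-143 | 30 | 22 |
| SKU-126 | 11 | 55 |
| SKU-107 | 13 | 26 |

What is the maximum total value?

Best value per unit of size first: SKU-126 55/11≈5, SKU-132 44/18≈2.44, SKU-107 26/13≈2, SKU-143 22/30≈0.733.
All 11 m of SKU-126 fit (value 55) → 58 remain.
All 18 m of SKU-132 fit (value 44) → 40 remain.
All 13 m of SKU-107 fit (value 26) → 27 remain.
Only 27 m remain; take 27/30 of SKU-143 for value 22×27/30 = 19.8.
Total value = 144.8.

144.8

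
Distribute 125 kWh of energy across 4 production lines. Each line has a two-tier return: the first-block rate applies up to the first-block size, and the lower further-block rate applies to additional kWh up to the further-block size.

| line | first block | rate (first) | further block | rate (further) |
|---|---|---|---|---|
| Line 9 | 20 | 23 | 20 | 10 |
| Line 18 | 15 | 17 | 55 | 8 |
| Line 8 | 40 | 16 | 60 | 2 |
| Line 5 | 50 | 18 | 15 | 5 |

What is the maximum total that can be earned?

Rank every tier by rate: Line 9/T1 23 > Line 5/T1 18 > Line 18/T1 17 > Line 8/T1 16 > Line 9/T2 10 > Line 18/T2 8 > Line 5/T2 5 > Line 8/T2 2.
Fill Line 9 T1 block (20 at 23) ; 105 left.
Fill Line 5 T1 block (50 at 18) ; 55 left.
Line 18 T1 at 17: fill all 15 ; 40 left.
Line 8/T1 (16): +40 ; 0 left.
Total = 23×20 + 18×50 + 17×15 + 16×40 = 2255.

2255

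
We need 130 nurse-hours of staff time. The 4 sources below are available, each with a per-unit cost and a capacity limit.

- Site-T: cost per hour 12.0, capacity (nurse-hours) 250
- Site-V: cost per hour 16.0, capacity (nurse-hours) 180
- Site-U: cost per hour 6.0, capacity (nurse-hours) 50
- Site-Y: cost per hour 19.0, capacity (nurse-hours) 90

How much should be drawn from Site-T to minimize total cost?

80

Cheapest first:
Site-U at 6.0: take all 50 nurse-hours ; 80 still needed.
Take 80 from Site-T at 12.0 to finish.
Site-V, Site-Y: unused.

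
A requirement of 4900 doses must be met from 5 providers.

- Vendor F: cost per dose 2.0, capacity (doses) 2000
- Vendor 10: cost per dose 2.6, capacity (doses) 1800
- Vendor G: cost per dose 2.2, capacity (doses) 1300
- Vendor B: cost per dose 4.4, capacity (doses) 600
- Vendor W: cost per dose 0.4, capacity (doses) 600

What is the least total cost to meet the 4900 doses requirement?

Use providers in increasing cost order.
Vendor W at 0.4: take all 600 doses — 4300 still needed.
Vendor F at 2.0: take all 2000 doses — 2300 still needed.
Vendor G (2.2): use full 1300 — 1000 doses to go.
Vendor 10 at 2.6: take 1000 of its 1800 — requirement met.
Vendor B: unused.
Cost = 600×0.4 + 2000×2.0 + 1300×2.2 + 1000×2.6 = 9700.

9700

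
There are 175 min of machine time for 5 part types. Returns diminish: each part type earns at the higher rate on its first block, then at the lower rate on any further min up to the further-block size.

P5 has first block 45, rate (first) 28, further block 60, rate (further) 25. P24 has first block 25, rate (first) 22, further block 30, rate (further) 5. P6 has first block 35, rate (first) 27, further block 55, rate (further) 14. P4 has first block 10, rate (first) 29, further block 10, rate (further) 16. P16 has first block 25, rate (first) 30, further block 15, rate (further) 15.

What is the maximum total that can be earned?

4745

Rank every tier by rate: P16/tier1 30 > P4/tier1 29 > P5/tier1 28 > P6/tier1 27 > P5/tier2 25 > P24/tier1 22 > P4/tier2 16 > P16/tier2 15 > P6/tier2 14 > P24/tier2 5.
P16 tier1 at 30: fill all 25 — 150 left.
P4 tier1 at 29: fill all 10 — 140 left.
P5/tier1 (28): +45 — 95 left.
Fill P6 tier1 block (35 at 27) — 60 left.
Fill P5 tier2 block (60 at 25) — 0 left.
Total = 30×25 + 29×10 + 28×45 + 27×35 + 25×60 = 4745.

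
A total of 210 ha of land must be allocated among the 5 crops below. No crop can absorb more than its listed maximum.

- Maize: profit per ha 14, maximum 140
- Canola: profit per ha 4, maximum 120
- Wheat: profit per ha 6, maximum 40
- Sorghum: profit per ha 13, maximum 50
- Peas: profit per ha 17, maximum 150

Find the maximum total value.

3390

Highest profit per ha first: Peas 17 > Maize 14 > Sorghum 13 > Wheat 6 > Canola 4.
Peas takes 150 to reach its cap of 150 → 60 left.
Maize has room for 140 but only 60 remain, so it gets 60.
Total = 14×60 + 17×150 = 3390.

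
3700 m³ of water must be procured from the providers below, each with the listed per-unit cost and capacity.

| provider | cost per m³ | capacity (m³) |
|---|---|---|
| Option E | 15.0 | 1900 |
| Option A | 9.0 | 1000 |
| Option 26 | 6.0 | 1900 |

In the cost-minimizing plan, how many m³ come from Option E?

Use providers in increasing cost order.
Option 26 (6.0): use full 1900 ; 1800 m³ to go.
Option A (9.0): use full 1000 ; 800 m³ to go.
Take 800 from Option E at 15.0 to finish.

800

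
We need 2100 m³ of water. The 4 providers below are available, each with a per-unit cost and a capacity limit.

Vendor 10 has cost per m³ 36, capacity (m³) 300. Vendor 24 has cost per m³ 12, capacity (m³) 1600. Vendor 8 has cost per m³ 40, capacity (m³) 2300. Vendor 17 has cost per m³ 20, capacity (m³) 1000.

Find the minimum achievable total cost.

29200

Cheapest first:
Vendor 24 at 12: take all 1600 m³ ; 500 still needed.
Take 500 from Vendor 17 at 20 to finish.
Vendor 10, Vendor 8: unused.
Cost = 1600×12 + 500×20 = 29200.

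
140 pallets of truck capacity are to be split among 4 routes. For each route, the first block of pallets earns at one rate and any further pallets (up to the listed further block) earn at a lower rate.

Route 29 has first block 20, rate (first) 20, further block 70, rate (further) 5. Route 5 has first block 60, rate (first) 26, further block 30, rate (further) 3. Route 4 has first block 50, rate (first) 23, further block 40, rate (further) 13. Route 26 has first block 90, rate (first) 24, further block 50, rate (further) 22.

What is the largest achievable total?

3480

Order all 8 blocks by rate: Route 5/T1 26 > Route 26/T1 24 > Route 4/T1 23 > Route 26/T2 22 > Route 29/T1 20 > Route 4/T2 13 > Route 29/T2 5 > Route 5/T2 3.
Route 5/T1 (26): +60 ; 80 left.
80 remain; put them into Route 26 T1 at 24.
Total = 26×60 + 24×80 = 3480.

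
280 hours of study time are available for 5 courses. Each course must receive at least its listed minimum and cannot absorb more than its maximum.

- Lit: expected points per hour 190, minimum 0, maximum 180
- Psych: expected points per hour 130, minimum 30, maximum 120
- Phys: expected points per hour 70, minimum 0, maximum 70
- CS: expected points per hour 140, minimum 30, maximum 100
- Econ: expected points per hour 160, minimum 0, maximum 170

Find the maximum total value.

48700

Meeting every minimum uses 0+30+0+30+0 = 60 hours, leaving 220.
Order the courses by expected points per hour: Lit 190 > Econ 160 > CS 140 > Psych 130 > Phys 70.
Give Lit 180 more to hit its cap of 180 — 40 left.
Econ has room for 170 more but only 40 remain, so it gets 40.
Total = 190×180 + 130×30 + 140×30 + 160×40 = 48700.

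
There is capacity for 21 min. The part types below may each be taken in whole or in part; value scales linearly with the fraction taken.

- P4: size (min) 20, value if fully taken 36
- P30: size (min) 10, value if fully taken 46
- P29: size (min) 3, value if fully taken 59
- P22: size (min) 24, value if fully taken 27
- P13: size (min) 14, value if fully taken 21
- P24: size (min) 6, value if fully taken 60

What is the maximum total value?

168.6

Best value per unit of size first: P29 59/3≈19.7, P24 60/6≈10, P30 46/10≈4.6, P4 36/20≈1.8, P13 21/14≈1.5, P22 27/24≈1.12.
All 3 min of P29 fit (value 59) → 18 remain.
Take all of P24 (6 min, value 60) → 12 min left.
All 10 min of P30 fit (value 46) → 2 remain.
2 min left: a 2/20 share of P4 gives 36×2/20 = 3.6.
Total value = 168.6.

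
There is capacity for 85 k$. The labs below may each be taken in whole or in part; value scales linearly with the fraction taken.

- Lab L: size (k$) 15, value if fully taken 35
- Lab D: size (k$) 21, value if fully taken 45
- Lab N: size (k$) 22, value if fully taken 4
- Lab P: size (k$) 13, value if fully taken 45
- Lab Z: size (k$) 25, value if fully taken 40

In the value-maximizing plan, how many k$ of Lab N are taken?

Rank by value-to-size ratio: Lab P 45/13≈3.46, Lab L 35/15≈2.33, Lab D 45/21≈2.14, Lab Z 40/25≈1.6, Lab N 4/22≈0.182.
Take all of Lab P (13 k$, value 45) → 72 k$ left.
All 15 k$ of Lab L fit (value 35) → 57 remain.
Take all of Lab D (21 k$, value 45) → 36 k$ left.
Take all of Lab Z (25 k$, value 40) → 11 k$ left.
11 k$ left: a 11/22 share of Lab N gives 4×11/22 = 2.

11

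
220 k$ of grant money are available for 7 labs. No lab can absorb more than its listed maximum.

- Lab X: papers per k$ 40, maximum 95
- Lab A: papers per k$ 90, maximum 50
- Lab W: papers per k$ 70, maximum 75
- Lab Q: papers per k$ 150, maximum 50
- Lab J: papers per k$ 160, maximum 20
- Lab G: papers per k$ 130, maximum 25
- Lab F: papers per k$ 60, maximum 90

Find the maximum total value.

Highest papers per k$ first: Lab J 160 > Lab Q 150 > Lab G 130 > Lab A 90 > Lab W 70 > Lab F 60 > Lab X 40.
Lab J takes 20 to reach its cap of 20 — 200 left.
Lab Q takes 50 to reach its cap of 50 — 150 left.
Give Lab G 25 to hit its cap of 25 — 125 left.
Give Lab A 50 to hit its cap of 50 — 75 left.
Lab W takes 75 to reach its cap of 75 — 0 left.
Total = 90×50 + 70×75 + 150×50 + 160×20 + 130×25 = 23700.

23700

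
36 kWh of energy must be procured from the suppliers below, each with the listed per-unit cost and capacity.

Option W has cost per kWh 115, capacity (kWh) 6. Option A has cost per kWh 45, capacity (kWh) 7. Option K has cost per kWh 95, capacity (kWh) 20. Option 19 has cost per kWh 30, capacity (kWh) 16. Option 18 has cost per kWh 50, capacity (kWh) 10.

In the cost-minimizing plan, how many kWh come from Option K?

3

Fill from the cheapest supplier first.
Option 19 at 30: take all 16 kWh → 20 still needed.
Take 7 from Option A at 45 → need 13 more.
Option 18 (50): use full 10 → 3 kWh to go.
Take 3 from Option K at 95 to finish.
Option W: unused.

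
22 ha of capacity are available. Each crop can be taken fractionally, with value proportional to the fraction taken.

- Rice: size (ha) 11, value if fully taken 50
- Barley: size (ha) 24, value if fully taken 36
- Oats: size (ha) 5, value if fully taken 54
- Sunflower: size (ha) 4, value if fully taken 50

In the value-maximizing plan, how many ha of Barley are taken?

Best value per unit of size first: Sunflower 50/4≈12.5, Oats 54/5≈10.8, Rice 50/11≈4.55, Barley 36/24≈1.5.
Take all of Sunflower (4 ha, value 50) — 18 ha left.
Oats: take in full, 5 ha for value 54 — 13 left.
All 11 ha of Rice fit (value 50) — 2 remain.
2 ha left: a 2/24 share of Barley gives 36×2/24 = 3.

2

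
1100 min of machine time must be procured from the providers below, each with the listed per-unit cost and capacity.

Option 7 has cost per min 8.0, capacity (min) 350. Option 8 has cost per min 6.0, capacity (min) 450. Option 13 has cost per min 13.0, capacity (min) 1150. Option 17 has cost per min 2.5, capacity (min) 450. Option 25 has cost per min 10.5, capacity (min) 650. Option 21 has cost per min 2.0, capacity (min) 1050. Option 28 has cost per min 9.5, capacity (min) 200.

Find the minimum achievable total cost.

2225

Cheapest first:
Option 21 at 2.0: take all 1050 min ; 50 still needed.
Option 17 at 2.5: take 50 of its 450 ; requirement met.
Option 8, Option 7, Option 28, Option 25, Option 13: unused.
Cost = 1050×2.0 + 50×2.5 = 2225.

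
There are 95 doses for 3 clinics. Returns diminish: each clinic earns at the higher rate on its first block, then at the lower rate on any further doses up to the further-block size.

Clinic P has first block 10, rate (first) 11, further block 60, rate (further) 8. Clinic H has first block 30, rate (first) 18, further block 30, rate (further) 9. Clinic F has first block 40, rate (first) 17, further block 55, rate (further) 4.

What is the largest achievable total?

1465

Rank every tier by rate: Clinic H/tier1 18 > Clinic F/tier1 17 > Clinic P/tier1 11 > Clinic H/tier2 9 > Clinic P/tier2 8 > Clinic F/tier2 4.
Fill Clinic H tier1 block (30 at 18) → 65 left.
Clinic F/tier1 (17): +40 → 25 left.
Fill Clinic P tier1 block (10 at 11) → 15 left.
Clinic H/tier2: +15 of 30 at 9; pool empty.
Total = 18×30 + 17×40 + 11×10 + 9×15 = 1465.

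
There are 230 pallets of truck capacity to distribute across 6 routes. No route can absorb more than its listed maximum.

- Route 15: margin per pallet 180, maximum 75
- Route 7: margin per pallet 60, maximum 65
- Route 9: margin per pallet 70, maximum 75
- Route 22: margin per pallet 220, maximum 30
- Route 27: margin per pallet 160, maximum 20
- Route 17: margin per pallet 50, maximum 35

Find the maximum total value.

Highest margin per pallet first: Route 22 220 > Route 15 180 > Route 27 160 > Route 9 70 > Route 7 60 > Route 17 50.
Route 22: +30 to 30 (cap) → 200 left.
Route 15 takes 75 to reach its cap of 75 → 125 left.
Route 27: +20 to 20 (cap) → 105 left.
Route 9 takes 75 to reach its cap of 75 → 30 left.
Route 7 has room for 65 but only 30 remain, so it gets 30.
Total = 180×75 + 60×30 + 70×75 + 220×30 + 160×20 = 30350.

30350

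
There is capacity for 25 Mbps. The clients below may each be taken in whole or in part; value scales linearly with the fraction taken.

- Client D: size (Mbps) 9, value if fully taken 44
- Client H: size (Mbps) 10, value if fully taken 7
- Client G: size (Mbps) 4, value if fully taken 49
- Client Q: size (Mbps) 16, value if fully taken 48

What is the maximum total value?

129

Sort by value density: Client G 49/4≈12.2, Client D 44/9≈4.89, Client Q 48/16≈3, Client H 7/10≈0.7.
Client G: take in full, 4 Mbps for value 49 — 21 left.
Take all of Client D (9 Mbps, value 44) — 12 Mbps left.
Fill the last 12 Mbps with part of Client Q: 12/16 of it earns 36.
Total value = 129.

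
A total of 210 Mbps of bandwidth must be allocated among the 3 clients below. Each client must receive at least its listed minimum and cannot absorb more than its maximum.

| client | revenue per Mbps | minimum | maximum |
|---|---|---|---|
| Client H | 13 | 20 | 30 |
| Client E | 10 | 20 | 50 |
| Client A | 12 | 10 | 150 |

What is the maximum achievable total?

Meeting every minimum uses 20+20+10 = 50 Mbps, leaving 160.
Order the clients by revenue per Mbps: Client H 13 > Client A 12 > Client E 10.
Give Client H 10 more to hit its cap of 30 → 150 left.
Client A takes 140 more to reach its cap of 150 → 10 left.
Only 10 left; Client E takes them to reach 30.
Total = 13×30 + 10×30 + 12×150 = 2490.

2490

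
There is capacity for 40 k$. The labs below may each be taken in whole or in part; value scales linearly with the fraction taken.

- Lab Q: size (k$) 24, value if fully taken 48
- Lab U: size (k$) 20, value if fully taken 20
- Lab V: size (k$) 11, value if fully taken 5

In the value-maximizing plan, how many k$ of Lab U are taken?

Best value per unit of size first: Lab Q 48/24≈2, Lab U 20/20≈1, Lab V 5/11≈0.455.
Take all of Lab Q (24 k$, value 48) → 16 k$ left.
Fill the last 16 k$ with part of Lab U: 16/20 of it earns 16.

16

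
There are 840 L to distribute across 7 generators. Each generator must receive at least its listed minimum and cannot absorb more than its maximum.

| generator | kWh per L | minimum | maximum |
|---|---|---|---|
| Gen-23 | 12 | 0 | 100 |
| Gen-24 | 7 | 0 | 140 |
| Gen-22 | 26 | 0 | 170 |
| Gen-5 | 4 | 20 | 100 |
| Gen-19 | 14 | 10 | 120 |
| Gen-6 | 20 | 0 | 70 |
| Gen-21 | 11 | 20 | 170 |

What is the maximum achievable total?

11830

Meeting every minimum uses 0+0+0+20+10+0+20 = 50 L, leaving 790.
Highest kWh per L first: Gen-22 26 > Gen-6 20 > Gen-19 14 > Gen-23 12 > Gen-21 11 > Gen-24 7 > Gen-5 4.
Give Gen-22 170 more to hit its cap of 170 → 620 left.
Gen-6 takes 70 more to reach its cap of 70 → 550 left.
Give Gen-19 110 more to hit its cap of 120 → 440 left.
Gen-23 takes 100 more to reach its cap of 100 → 340 left.
Gen-21 takes 150 more to reach its cap of 170 → 190 left.
Gen-24: +140 to 140 (cap) → 50 left.
Gen-5: +50 (room for 80) → 70. Pool exhausted.
Total = 12×100 + 7×140 + 26×170 + 4×70 + 14×120 + 20×70 + 11×170 = 11830.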